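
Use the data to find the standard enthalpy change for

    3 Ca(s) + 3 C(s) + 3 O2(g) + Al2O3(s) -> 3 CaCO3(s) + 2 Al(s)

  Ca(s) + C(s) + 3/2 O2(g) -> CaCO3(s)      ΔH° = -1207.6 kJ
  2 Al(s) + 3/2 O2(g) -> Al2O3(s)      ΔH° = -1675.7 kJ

ΔH° = -1947.1 kJ

equation 1 × 3 (scale by 3 for the 3 CaCO3(s)): (3)·(-1207.6) = -3622.8 kJ
equation 2 reversed (Al2O3(s) must end up as a reactant): +1675.7 kJ
Combining the equations, ΔH° = (-3622.8) + (+1675.7) = -1947.1 kJ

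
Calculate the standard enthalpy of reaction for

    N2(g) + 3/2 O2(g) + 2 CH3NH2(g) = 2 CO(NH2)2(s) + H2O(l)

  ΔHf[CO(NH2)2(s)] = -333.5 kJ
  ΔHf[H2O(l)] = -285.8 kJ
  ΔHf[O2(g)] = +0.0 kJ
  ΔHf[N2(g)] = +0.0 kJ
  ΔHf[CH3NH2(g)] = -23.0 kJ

ΔH_rxn = -906.8 kJ

Products: 2·(-333.5) + 1·(-285.8) = -952.8
Reactants: 1·(+0.0) + 3/2·(+0.0) + 2·(-23.0) = -46.0
ΔH_rxn = (-952.8) − (-46.0) = -906.8 kJ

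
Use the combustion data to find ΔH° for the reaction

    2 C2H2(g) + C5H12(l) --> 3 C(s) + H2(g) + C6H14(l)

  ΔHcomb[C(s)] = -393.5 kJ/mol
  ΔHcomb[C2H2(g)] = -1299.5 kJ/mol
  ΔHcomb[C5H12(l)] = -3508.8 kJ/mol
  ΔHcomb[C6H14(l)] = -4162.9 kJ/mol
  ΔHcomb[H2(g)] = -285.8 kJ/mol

Using ΔH = Σ nΔHc°(reactants) − Σ nΔHc°(products):
= [2·(-1299.5) + 1·(-3508.8)] − [3·(-393.5) + 1·(-285.8) + 1·(-4162.9)]
= -478.6 kJ/mol

ΔH° = -478.6 kJ/mol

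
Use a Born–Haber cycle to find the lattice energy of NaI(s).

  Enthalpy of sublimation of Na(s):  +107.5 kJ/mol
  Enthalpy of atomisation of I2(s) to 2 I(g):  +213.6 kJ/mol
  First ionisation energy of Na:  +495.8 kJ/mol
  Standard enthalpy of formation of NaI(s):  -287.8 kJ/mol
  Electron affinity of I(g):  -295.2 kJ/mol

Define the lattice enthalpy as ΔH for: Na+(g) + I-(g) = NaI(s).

ΔHf° = 1·ΔHsub + 1·(ΣIE) + 1/2·D(I2) + 1·EA + U
-287.8 = 1·(+107.5) + 1·(+495.8) + 1/2·(+213.6) + 1·(-295.2) + U
U = -287.8 − (+414.9) = -702.7 kJ/mol

U = -702.7 kJ/mol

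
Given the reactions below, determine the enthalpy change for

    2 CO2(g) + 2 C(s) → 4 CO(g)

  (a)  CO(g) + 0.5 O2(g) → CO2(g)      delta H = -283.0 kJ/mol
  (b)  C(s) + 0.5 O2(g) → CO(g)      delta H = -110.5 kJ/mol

(a) reversed and × 2: (-2)·(-283.0) = +566.0 kJ/mol
(b) × 2: (2)·(-110.5) = -221.0 kJ/mol
Combining the equations, delta H = (+566.0) + (-221.0) = 345.0 kJ/mol

delta H = 345.0 kJ/mol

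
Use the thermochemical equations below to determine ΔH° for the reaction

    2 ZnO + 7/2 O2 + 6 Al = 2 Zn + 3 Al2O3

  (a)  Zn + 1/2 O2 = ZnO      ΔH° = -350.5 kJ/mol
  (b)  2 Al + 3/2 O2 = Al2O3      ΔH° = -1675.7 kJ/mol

ΔH° = -4326.1 kJ/mol

(a) reversed and × 2 (ZnO must end up as a reactant; ×2 to match 2 ZnO in the target): (-2)·(-350.5) = +701.0 kJ/mol
(b) × 3 (×3 to match 3 Al2O3 in the target): (3)·(-1675.7) = -5027.1 kJ/mol
ΔH° = (+701.0) + (-5027.1) = -4326.1 kJ/mol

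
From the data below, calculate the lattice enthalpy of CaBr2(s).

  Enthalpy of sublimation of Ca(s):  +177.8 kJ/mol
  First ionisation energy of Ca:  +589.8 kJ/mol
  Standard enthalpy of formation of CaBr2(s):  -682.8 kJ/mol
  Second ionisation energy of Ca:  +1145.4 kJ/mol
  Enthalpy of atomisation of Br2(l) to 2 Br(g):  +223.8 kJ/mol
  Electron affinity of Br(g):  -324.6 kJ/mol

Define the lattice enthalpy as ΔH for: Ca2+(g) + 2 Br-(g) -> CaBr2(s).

U = -2170.4 kJ/mol

ΔHf° = 1·ΔHsub + 1·(ΣIE) + 1·D(Br2) + 2·EA + U
-682.8 = 1·(+177.8) + 1·(+1735.2) + 1·(+223.8) + 2·(-324.6) + U
U = -682.8 − (+1487.6) = -2170.4 kJ/mol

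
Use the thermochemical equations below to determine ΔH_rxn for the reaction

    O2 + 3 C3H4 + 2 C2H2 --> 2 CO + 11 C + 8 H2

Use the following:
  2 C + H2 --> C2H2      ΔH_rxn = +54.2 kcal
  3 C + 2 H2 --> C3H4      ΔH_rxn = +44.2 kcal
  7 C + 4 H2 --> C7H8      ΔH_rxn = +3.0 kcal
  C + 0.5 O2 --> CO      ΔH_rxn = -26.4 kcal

ΔH_rxn = -293.8 kcal

equation 1 reversed and × 2 (C2H2 must end up as a reactant; scale by 2 for the 2 C2H2): (-2)·(+54.2) = -108.4 kcal
equation 2 reversed and × 3 (reverse to put C3H4 on the reactant side; ×3 to match 3 C3H4 in the target): (-3)·(+44.2) = -132.6 kcal
equation 3: not needed (C7H8 appears nowhere else).
equation 4 × 2 (×2 to match 2 CO in the target): (2)·(-26.4) = -52.8 kcal
Since enthalpy is a state function, ΔH_rxn = (-108.4) + (-132.6) + (-52.8) = -293.8 kcal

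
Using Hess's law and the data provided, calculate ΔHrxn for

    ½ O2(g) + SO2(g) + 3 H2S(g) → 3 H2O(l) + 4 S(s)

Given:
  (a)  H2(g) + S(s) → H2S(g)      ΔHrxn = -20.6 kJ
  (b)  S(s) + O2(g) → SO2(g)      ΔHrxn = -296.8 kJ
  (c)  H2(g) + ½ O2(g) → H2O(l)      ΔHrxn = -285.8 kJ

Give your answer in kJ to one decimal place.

(a) reversed and × 3: (-3)·(-20.6) = +61.8 kJ
(b) reversed: +296.8 kJ
(c) × 3: (3)·(-285.8) = -857.4 kJ
By Hess's law, ΔHrxn = (+61.8) + (+296.8) + (-857.4) = -498.8 kJ

ΔHrxn = -498.8 kJ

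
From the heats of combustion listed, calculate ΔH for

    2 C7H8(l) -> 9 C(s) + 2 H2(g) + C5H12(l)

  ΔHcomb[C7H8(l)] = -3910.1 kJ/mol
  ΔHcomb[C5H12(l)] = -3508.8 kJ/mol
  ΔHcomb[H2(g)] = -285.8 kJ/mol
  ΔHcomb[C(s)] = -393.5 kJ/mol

ΔH = -198.3 kJ/mol

Using ΔH = Σ nΔHc°(reactants) − Σ nΔHc°(products):
= [2·(-3910.1)] − [9·(-393.5) + 2·(-285.8) + 1·(-3508.8)]
= -198.3 kJ/mol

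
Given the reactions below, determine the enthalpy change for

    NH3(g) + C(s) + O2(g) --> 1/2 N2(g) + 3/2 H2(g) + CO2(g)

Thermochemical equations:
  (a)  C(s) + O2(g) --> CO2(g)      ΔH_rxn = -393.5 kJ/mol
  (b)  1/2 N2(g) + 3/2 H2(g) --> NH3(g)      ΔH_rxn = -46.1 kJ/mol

ΔH_rxn = -347.4 kJ/mol

(a) as written: -393.5 kJ/mol
(b) reversed: +46.1 kJ/mol
Summing the manipulated equations, ΔH_rxn = (1)·(-393.5) + (-1)·(-46.1) = -347.4 kJ/mol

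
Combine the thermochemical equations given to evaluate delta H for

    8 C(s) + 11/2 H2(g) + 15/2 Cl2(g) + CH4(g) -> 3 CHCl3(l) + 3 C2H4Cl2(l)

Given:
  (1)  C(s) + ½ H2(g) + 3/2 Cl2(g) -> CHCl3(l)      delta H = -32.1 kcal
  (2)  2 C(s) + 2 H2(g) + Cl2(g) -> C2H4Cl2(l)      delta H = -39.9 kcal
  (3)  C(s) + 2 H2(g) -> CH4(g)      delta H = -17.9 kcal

delta H = -198.1 kcal

(1) × 3 (×3 to match 3 CHCl3(l) in the target): (3)·(-32.1) = -96.3 kcal
(2) × 3 (scale by 3 for the 3 C2H4Cl2(l)): (3)·(-39.9) = -119.7 kcal
(3) reversed (reverse to put CH4(g) on the reactant side): +17.9 kcal
delta H = (-96.3) + (-119.7) + (+17.9) = -198.1 kcal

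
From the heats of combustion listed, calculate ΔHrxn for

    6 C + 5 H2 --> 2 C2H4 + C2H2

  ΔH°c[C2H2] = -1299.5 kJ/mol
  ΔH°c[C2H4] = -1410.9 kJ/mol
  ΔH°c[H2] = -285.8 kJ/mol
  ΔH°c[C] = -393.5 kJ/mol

With combustion enthalpies, reactants minus products:
= [6·(-393.5) + 5·(-285.8)] − [2·(-1410.9) + 1·(-1299.5)]
= 331.3 kJ/mol

ΔHrxn = 331.3 kJ/mol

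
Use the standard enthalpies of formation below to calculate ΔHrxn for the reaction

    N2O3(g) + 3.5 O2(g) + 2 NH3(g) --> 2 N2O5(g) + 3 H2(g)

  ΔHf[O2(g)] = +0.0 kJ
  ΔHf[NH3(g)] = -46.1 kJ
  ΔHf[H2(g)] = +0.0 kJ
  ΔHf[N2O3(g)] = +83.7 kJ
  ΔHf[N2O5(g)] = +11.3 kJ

ΔHrxn = 31.1 kJ

Products: 2·(+11.3) + 3·(+0.0) = +22.6
Reactants: 1·(+83.7) + 7/2·(+0.0) + 2·(-46.1) = -8.5
ΔHrxn = (+22.6) − (-8.5) = 31.1 kJ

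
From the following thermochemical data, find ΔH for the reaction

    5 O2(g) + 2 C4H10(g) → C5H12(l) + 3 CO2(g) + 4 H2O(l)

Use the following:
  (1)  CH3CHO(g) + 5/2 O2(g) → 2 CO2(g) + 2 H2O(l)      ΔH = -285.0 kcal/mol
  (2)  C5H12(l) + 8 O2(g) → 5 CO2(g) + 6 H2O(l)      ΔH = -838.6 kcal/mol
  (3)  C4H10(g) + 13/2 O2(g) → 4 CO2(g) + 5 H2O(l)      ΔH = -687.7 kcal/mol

(1): not needed.
(2) reversed: +838.6 kcal/mol
(3) × 2: (2)·(-687.7) = -1375.4 kcal/mol
Since enthalpy is a state function, ΔH = (+838.6) + (-1375.4) = -536.8 kcal/mol

ΔH = -536.8 kcal/mol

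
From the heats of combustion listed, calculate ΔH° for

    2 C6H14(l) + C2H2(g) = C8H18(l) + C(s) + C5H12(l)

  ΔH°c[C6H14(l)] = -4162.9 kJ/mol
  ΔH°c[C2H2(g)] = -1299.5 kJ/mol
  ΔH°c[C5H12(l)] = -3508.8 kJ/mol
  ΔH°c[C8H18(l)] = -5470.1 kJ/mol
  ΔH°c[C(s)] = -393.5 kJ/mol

Using ΔH = Σ nΔHc°(reactants) − Σ nΔHc°(products):
= [2·(-4162.9) + 1·(-1299.5)] − [1·(-5470.1) + 1·(-393.5) + 1·(-3508.8)]
= -252.9 kJ/mol

ΔH° = -252.9 kJ/mol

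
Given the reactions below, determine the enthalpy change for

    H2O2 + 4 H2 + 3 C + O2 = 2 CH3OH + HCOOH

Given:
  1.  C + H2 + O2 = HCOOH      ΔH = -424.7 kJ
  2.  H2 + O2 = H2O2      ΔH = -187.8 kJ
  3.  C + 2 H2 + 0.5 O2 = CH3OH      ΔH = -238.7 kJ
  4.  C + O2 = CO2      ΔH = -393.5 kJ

eq. 1 as written (HCOOH already on the product side): -424.7 kJ
eq. 2 reversed (reverse to put H2O2 on the reactant side): +187.8 kJ
eq. 3 × 2 (×2 to match 2 CH3OH in the target): (2)·(-238.7) = -477.4 kJ
eq. 4: not needed (CO2 appears nowhere else).
ΔH = (-424.7) + (+187.8) + (-477.4) = -714.3 kJ

ΔH = -714.3 kJ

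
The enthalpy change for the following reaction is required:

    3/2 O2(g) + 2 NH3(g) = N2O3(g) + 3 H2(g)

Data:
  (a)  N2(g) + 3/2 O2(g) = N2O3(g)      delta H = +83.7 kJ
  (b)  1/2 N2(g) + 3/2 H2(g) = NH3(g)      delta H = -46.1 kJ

delta H = 175.9 kJ

(a) as written: +83.7 kJ
(b) reversed and × 2: (-2)·(-46.1) = +92.2 kJ
delta H = (1)·(+83.7) + (-2)·(-46.1) = 175.9 kJ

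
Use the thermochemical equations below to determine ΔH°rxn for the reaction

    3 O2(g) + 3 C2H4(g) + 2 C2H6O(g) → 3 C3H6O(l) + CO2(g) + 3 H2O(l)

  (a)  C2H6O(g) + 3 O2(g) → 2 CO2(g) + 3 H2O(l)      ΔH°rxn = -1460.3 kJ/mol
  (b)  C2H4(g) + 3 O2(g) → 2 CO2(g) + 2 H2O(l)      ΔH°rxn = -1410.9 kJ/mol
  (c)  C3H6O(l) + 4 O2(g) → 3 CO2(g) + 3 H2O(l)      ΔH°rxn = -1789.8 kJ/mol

ΔH°rxn = -1783.9 kJ/mol

(a) × 2: (2)·(-1460.3) = -2920.6 kJ/mol
(b) × 3: (3)·(-1410.9) = -4232.7 kJ/mol
(c) reversed and × 3: (-3)·(-1789.8) = +5369.4 kJ/mol
Since enthalpy is a state function, ΔH°rxn = (-2920.6) + (-4232.7) + (+5369.4) = -1783.9 kJ/mol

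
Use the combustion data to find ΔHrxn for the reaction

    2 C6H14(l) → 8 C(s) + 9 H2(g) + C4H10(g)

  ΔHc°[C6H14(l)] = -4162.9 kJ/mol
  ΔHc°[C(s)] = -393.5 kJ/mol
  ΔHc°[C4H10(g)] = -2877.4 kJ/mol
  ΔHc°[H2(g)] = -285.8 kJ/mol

Using ΔH = Σ nΔHc°(reactants) − Σ nΔHc°(products):
= [2·(-4162.9)] − [8·(-393.5) + 9·(-285.8) + 1·(-2877.4)]
= 271.8 kJ/mol

ΔHrxn = 271.8 kJ/mol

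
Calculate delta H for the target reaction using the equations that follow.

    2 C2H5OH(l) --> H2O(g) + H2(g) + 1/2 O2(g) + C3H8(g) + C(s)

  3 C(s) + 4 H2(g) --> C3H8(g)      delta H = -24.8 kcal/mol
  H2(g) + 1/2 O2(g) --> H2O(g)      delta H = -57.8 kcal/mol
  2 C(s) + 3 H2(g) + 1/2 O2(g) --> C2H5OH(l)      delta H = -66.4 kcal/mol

equation 1 as written (C3H8(g) already on the product side): -24.8 kcal/mol
equation 2 as written (H2O(g) already on the product side): -57.8 kcal/mol
equation 3 reversed and × 2 (reverse to put C2H5OH(l) on the reactant side; scale by 2 for the 2 C2H5OH(l)): (-2)·(-66.4) = +132.8 kcal/mol
delta H = (-24.8) + (-57.8) + (+132.8) = 50.2 kcal/mol

delta H = 50.2 kcal/mol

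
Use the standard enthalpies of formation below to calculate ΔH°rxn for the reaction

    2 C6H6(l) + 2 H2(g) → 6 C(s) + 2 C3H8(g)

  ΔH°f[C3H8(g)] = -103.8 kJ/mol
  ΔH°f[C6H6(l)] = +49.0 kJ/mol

Products: 6·(+0.0) + 2·(-103.8) = -207.6
Reactants: 2·(+49.0) + 2·(+0.0) = +98.0
ΔH°rxn = (-207.6) − (+98.0) = -305.6 kJ/mol

ΔH°rxn = -305.6 kJ/mol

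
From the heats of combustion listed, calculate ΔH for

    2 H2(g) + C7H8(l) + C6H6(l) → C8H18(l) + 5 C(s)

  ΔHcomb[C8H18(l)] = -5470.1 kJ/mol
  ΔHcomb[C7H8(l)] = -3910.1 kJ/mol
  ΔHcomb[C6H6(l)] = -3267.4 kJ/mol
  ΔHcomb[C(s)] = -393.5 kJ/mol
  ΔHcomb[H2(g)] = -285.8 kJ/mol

ΔH = -311.5 kJ/mol

With combustion enthalpies, reactants minus products:
= [2·(-285.8) + 1·(-3910.1) + 1·(-3267.4)] − [1·(-5470.1) + 5·(-393.5)]
= -311.5 kJ/mol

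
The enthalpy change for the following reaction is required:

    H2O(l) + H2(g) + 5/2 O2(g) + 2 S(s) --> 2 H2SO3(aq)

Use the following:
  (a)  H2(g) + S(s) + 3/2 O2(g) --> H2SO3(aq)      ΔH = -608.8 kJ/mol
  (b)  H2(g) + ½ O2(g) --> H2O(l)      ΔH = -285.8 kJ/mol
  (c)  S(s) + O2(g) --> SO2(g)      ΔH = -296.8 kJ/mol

(a) × 2: (2)·(-608.8) = -1217.6 kJ/mol
(b) reversed: +285.8 kJ/mol
(c): not needed.
ΔH = (2)·(-608.8) + (-1)·(-285.8) = -931.8 kJ/mol

ΔH = -931.8 kJ/mol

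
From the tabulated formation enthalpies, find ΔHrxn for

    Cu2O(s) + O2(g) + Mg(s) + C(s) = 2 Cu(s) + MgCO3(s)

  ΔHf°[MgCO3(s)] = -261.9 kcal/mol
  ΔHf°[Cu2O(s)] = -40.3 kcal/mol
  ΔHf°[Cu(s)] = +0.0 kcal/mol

ΔHrxn = -221.6 kcal/mol

Products: 2·(+0.0) + 1·(-261.9) = -261.9
Reactants: 1·(-40.3) + 1·(+0.0) + 1·(+0.0) + 1·(+0.0) = -40.3
ΔHrxn = (-261.9) − (-40.3) = -221.6 kcal/mol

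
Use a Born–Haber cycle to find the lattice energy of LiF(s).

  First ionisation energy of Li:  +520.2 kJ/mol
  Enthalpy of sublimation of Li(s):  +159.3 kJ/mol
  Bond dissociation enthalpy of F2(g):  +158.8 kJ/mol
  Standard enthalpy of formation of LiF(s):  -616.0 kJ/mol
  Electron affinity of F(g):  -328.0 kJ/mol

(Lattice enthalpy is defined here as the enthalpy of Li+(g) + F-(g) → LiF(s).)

ΔHf° = 1·ΔHsub + 1·(ΣIE) + 1/2·D(F2) + 1·EA + U
-616.0 = 1·(+159.3) + 1·(+520.2) + 1/2·(+158.8) + 1·(-328.0) + U
U = -616.0 − (+430.9) = -1046.9 kJ/mol

U = -1046.9 kJ/mol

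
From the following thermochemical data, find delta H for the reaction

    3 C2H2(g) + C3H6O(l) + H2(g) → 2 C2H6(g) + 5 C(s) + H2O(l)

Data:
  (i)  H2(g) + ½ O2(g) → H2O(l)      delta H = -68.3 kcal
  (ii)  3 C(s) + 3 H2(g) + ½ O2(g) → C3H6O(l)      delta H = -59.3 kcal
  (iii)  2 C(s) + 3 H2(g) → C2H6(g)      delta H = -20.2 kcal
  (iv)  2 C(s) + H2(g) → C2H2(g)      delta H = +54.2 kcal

(i) as written: -68.3 kcal
(ii) reversed: +59.3 kcal
(iii) × 2: (2)·(-20.2) = -40.4 kcal
(iv) reversed and × 3: (-3)·(+54.2) = -162.6 kcal
delta H = (-68.3) + (+59.3) + (-40.4) + (-162.6) = -212.0 kcal

delta H = -212.0 kcal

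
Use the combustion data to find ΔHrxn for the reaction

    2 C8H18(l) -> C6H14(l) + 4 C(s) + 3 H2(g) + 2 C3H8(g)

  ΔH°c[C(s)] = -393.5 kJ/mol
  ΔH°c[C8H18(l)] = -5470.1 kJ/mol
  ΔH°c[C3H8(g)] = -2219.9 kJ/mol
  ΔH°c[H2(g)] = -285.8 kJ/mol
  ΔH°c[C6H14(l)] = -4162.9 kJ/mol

Using ΔH = Σ nΔHc°(reactants) − Σ nΔHc°(products):
= [2·(-5470.1)] − [1·(-4162.9) + 4·(-393.5) + 3·(-285.8) + 2·(-2219.9)]
= 93.9 kJ/mol

ΔHrxn = 93.9 kJ/mol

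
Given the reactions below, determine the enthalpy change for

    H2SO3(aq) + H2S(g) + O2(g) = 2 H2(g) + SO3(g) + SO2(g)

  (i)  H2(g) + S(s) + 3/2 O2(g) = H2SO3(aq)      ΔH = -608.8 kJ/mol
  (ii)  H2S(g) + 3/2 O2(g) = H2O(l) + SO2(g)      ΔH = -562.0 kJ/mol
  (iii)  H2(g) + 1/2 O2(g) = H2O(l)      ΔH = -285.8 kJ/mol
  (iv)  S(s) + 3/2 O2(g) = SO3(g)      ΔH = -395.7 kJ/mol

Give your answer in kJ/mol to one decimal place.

(i) reversed (H2SO3(aq) must end up as a reactant): +608.8 kJ/mol
(ii) as written (H2S(g) already on the reactant side): -562.0 kJ/mol
(iii) reversed: +285.8 kJ/mol
(iv) as written (SO3(g) already on the product side): -395.7 kJ/mol
By Hess's law, ΔH = (-1)·(-608.8) + (1)·(-562.0) + (-1)·(-285.8) + (1)·(-395.7) = -63.1 kJ/mol

ΔH = -63.1 kJ/mol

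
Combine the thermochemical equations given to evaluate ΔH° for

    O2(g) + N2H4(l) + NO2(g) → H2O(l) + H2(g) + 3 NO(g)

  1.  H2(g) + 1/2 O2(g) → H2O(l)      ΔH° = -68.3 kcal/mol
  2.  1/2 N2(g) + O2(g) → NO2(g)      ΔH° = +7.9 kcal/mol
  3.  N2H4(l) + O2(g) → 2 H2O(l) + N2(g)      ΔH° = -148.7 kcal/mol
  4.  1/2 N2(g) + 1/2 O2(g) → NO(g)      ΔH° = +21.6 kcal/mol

ΔH° = -23.5 kcal/mol

eq. 1 reversed (H2(g) must end up as a product): +68.3 kcal/mol
eq. 2 reversed (reverse to put NO2(g) on the reactant side): -7.9 kcal/mol
eq. 3 as written (N2H4(l) already on the reactant side): -148.7 kcal/mol
eq. 4 × 3 (scale by 3 for the 3 NO(g)): (3)·(+21.6) = +64.8 kcal/mol
Since enthalpy is a state function, ΔH° = (+68.3) + (-7.9) + (-148.7) + (+64.8) = -23.5 kcal/mol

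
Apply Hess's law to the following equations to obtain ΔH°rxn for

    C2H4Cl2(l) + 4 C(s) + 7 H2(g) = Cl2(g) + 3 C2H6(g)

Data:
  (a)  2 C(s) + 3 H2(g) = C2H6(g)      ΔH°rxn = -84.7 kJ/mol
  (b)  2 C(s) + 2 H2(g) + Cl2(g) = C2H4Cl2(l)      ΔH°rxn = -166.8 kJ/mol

ΔH°rxn = -87.3 kJ/mol

(a) × 3 (×3 to match 3 C2H6(g) in the target): (3)·(-84.7) = -254.1 kJ/mol
(b) reversed (C2H4Cl2(l) must end up as a reactant): +166.8 kJ/mol
Summing the manipulated equations, ΔH°rxn = (3)·(-84.7) + (-1)·(-166.8) = -87.3 kJ/mol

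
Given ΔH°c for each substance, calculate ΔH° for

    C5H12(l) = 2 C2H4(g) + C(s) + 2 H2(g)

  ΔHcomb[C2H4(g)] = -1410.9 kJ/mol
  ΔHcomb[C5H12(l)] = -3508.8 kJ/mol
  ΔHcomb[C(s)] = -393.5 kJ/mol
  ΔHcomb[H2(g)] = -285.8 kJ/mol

ΔH° = 278.1 kJ/mol

Using ΔH = Σ nΔHc°(reactants) − Σ nΔHc°(products):
= [1·(-3508.8)] − [2·(-1410.9) + 1·(-393.5) + 2·(-285.8)]
= 278.1 kJ/mol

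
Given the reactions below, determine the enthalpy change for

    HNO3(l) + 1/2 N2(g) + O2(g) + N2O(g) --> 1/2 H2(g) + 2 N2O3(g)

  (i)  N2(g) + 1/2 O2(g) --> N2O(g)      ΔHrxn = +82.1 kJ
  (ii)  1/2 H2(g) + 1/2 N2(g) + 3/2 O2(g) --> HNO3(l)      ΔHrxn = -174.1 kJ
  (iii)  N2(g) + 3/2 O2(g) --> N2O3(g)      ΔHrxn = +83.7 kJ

ΔHrxn = 259.4 kJ

(i) reversed: -82.1 kJ
(ii) reversed: +174.1 kJ
(iii) × 2: (2)·(+83.7) = +167.4 kJ
ΔHrxn = (-82.1) + (+174.1) + (+167.4) = 259.4 kJ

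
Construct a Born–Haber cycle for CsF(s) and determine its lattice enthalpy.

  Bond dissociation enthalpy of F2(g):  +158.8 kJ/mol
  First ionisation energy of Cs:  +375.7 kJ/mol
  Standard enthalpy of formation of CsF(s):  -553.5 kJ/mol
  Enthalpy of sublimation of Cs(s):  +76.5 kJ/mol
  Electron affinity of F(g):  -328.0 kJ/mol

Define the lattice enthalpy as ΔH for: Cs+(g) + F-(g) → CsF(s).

ΔHf° = 1·ΔHsub + 1·(ΣIE) + 1/2·D(F2) + 1·EA + U
-553.5 = 1·(+76.5) + 1·(+375.7) + 1/2·(+158.8) + 1·(-328.0) + U
U = -553.5 − (+203.6) = -757.1 kJ/mol

U = -757.1 kJ/mol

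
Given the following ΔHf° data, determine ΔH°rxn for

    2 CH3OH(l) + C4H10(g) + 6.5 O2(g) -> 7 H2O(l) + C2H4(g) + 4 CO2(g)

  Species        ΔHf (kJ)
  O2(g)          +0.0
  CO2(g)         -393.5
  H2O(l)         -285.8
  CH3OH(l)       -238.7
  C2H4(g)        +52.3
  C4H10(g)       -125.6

ΔH°rxn = -2919.3 kJ

Products: 7·(-285.8) + 1·(+52.3) + 4·(-393.5) = -3522.3
Reactants: 2·(-238.7) + 1·(-125.6) + 13/2·(+0.0) = -603.0
ΔH°rxn = (-3522.3) − (-603.0) = -2919.3 kJ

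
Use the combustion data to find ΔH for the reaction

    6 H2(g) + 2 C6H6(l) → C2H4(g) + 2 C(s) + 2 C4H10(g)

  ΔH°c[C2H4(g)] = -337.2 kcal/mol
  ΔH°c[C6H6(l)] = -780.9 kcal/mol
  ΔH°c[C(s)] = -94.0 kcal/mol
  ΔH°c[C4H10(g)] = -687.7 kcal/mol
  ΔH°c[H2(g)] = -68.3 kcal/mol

With combustion enthalpies, reactants minus products:
= [6·(-68.3) + 2·(-780.9)] − [1·(-337.2) + 2·(-94.0) + 2·(-687.7)]
= -71.0 kcal/mol

ΔH = -71.0 kcal/mol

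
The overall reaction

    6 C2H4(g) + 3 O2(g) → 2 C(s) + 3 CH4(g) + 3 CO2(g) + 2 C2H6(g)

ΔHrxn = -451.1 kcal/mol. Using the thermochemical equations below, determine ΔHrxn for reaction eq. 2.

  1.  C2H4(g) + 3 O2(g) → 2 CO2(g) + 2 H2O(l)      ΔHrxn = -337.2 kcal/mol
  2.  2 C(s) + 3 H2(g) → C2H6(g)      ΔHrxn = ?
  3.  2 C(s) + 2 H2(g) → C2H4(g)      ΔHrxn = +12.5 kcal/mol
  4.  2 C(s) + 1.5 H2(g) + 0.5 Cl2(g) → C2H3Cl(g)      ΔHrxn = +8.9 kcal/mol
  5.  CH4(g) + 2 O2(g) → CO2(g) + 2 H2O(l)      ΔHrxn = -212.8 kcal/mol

eq. 1 × 3: (3)·(-337.2) = -1011.6 kcal/mol
eq. 2 × 2 (×2 to match 2 C2H6(g) in the target): contributes 2·x
eq. 3 reversed and × 3: (-3)·(+12.5) = -37.5 kcal/mol
eq. 4: not needed (Cl2(g) appears nowhere else).
eq. 5 reversed and × 3 (reverse to put CH4(g) on the product side; ×3 to match 3 CH4(g) in the target): (-3)·(-212.8) = +638.4 kcal/mol
-451.1 = (-1011.6) + (-37.5) + (+638.4) + 2·x
x = (-451.1 − (-410.7)) / (2) = -20.2 kcal/mol

ΔHrxn = -20.2 kcal/mol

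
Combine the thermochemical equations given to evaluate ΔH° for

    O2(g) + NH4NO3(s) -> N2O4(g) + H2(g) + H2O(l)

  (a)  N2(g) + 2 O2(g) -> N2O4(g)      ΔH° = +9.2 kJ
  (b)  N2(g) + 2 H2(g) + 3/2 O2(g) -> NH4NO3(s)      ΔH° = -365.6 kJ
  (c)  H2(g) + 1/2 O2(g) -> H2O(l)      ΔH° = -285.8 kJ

ΔH° = 89.0 kJ

(a) as written: +9.2 kJ
(b) reversed: +365.6 kJ
(c) as written: -285.8 kJ
ΔH° = (+9.2) + (+365.6) + (-285.8) = 89.0 kJ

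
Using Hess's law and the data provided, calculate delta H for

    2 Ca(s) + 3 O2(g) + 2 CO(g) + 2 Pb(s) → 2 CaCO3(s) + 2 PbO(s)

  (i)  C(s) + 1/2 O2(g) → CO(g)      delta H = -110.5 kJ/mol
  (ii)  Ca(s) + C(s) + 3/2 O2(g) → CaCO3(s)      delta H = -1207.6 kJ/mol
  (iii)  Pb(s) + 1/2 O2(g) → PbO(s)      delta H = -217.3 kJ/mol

(i) reversed and × 2: (-2)·(-110.5) = +221.0 kJ/mol
(ii) × 2: (2)·(-1207.6) = -2415.2 kJ/mol
(iii) × 2: (2)·(-217.3) = -434.6 kJ/mol
delta H = (-2)·(-110.5) + (2)·(-1207.6) + (2)·(-217.3) = -2628.8 kJ/mol

delta H = -2628.8 kJ/mol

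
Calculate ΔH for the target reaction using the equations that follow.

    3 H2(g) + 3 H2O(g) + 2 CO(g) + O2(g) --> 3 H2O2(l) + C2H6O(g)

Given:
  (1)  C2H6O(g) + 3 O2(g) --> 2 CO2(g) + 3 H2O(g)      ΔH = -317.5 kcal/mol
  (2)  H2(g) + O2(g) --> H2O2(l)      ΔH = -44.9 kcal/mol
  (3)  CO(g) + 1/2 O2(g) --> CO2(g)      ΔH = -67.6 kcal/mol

ΔH = 47.6 kcal/mol

(1) reversed: +317.5 kcal/mol
(2) × 3: (3)·(-44.9) = -134.7 kcal/mol
(3) × 2: (2)·(-67.6) = -135.2 kcal/mol
Combining the equations, ΔH = (-1)·(-317.5) + (3)·(-44.9) + (2)·(-67.6) = 47.6 kcal/mol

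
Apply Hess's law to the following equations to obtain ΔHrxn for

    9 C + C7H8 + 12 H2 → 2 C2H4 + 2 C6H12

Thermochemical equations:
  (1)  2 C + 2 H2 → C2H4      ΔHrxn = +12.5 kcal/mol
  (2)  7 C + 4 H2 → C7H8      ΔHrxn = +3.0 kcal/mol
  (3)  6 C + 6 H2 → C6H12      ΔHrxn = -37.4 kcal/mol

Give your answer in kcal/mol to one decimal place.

ΔHrxn = -52.8 kcal/mol

(1) × 2: (2)·(+12.5) = +25.0 kcal/mol
(2) reversed: -3.0 kcal/mol
(3) × 2: (2)·(-37.4) = -74.8 kcal/mol
Summing the manipulated equations, ΔHrxn = (+25.0) + (-3.0) + (-74.8) = -52.8 kcal/mol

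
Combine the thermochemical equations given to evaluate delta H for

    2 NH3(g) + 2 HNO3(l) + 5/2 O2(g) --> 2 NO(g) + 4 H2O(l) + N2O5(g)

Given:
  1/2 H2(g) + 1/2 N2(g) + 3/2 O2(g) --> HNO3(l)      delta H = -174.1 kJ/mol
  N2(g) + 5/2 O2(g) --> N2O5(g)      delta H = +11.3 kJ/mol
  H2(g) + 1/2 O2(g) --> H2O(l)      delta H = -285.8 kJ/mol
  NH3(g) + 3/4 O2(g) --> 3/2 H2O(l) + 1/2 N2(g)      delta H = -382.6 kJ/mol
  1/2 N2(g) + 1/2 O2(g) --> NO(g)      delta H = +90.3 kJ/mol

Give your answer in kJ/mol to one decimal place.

delta H = -510.9 kJ/mol

equation 1 reversed and × 2 (reverse to put HNO3(l) on the reactant side; ×2 to match 2 HNO3(l) in the target): (-2)·(-174.1) = +348.2 kJ/mol
equation 2 as written (N2O5(g) already on the product side): +11.3 kJ/mol
equation 3 as written: -285.8 kJ/mol
equation 4 × 2 (scale by 2 for the 2 NH3(g)): (2)·(-382.6) = -765.2 kJ/mol
equation 5 × 2 (scale by 2 for the 2 NO(g)): (2)·(+90.3) = +180.6 kJ/mol
delta H = (-2)·(-174.1) + (1)·(+11.3) + (1)·(-285.8) + (2)·(-382.6) + (2)·(+90.3) = -510.9 kJ/mol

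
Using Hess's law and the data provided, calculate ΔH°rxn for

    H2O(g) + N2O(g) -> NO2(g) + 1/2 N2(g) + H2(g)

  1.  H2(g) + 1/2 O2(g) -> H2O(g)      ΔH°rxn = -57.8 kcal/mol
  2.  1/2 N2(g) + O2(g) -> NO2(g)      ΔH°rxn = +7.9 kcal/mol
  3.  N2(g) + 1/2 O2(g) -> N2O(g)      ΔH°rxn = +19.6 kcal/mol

eq. 1 reversed: +57.8 kcal/mol
eq. 2 as written: +7.9 kcal/mol
eq. 3 reversed: -19.6 kcal/mol
Since enthalpy is a state function, ΔH°rxn = (-1)·(-57.8) + (1)·(+7.9) + (-1)·(+19.6) = 46.1 kcal/mol

ΔH°rxn = 46.1 kcal/mol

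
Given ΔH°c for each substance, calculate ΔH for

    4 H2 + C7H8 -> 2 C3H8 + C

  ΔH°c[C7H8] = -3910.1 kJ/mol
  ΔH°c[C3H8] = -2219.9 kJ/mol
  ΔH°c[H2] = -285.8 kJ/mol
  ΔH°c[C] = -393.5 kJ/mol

With combustion enthalpies, reactants minus products:
= [4·(-285.8) + 1·(-3910.1)] − [2·(-2219.9) + 1·(-393.5)]
= -220.0 kJ/mol

ΔH = -220.0 kJ/mol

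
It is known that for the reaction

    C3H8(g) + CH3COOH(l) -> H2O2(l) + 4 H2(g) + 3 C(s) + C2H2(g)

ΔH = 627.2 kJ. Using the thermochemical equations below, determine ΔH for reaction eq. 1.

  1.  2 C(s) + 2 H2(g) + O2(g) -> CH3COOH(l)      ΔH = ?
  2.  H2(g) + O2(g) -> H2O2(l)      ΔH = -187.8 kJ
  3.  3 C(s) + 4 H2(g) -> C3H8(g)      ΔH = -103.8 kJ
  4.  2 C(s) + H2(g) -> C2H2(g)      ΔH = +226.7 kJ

eq. 1 reversed (CH3COOH(l) must end up as a reactant): contributes −x
eq. 2 as written (H2O2(l) already on the product side): -187.8 kJ
eq. 3 reversed (reverse to put C3H8(g) on the reactant side): +103.8 kJ
eq. 4 as written (C2H2(g) already on the product side): +226.7 kJ
+627.2 = (-187.8) + (+103.8) + (+226.7) − x
x = (+627.2 − (+142.7)) / (-1) = -484.5 kJ

ΔH = -484.5 kJ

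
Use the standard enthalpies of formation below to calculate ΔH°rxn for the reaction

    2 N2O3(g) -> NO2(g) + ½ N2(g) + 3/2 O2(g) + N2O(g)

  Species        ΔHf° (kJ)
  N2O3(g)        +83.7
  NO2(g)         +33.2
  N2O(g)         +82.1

ΔH°rxn = -52.1 kJ

Products: 1·(+33.2) + 1/2·(+0.0) + 3/2·(+0.0) + 1·(+82.1) = +115.3
Reactants: 2·(+83.7) = +167.4
ΔH°rxn = (+115.3) − (+167.4) = -52.1 kJ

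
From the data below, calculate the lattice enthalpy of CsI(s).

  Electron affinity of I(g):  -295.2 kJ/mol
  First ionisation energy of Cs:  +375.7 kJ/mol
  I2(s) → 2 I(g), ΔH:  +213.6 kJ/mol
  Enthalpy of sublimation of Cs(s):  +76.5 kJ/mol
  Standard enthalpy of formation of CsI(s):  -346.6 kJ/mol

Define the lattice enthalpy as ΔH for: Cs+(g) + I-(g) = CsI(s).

ΔHf° = 1·ΔHsub + 1·(ΣIE) + 1/2·D(I2) + 1·EA + U
-346.6 = 1·(+76.5) + 1·(+375.7) + 1/2·(+213.6) + 1·(-295.2) + U
U = -346.6 − (+263.8) = -610.4 kJ/mol

U = -610.4 kJ/mol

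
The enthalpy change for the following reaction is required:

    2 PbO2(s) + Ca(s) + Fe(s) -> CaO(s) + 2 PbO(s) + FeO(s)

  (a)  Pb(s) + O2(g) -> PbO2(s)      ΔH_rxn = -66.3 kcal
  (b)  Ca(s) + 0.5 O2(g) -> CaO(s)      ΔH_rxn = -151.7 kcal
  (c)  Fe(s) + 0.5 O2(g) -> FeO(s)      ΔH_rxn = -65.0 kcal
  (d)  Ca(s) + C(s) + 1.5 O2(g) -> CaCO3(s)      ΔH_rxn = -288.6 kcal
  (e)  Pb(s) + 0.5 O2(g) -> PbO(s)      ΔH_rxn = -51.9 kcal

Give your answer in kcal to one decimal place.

ΔH_rxn = -187.9 kcal

(a) reversed and × 2: (-2)·(-66.3) = +132.6 kcal
(b) as written: -151.7 kcal
(c) as written: -65.0 kcal
(d): not needed.
(e) × 2: (2)·(-51.9) = -103.8 kcal
ΔH_rxn = (-2)·(-66.3) + (1)·(-151.7) + (1)·(-65.0) + (2)·(-51.9) = -187.9 kcal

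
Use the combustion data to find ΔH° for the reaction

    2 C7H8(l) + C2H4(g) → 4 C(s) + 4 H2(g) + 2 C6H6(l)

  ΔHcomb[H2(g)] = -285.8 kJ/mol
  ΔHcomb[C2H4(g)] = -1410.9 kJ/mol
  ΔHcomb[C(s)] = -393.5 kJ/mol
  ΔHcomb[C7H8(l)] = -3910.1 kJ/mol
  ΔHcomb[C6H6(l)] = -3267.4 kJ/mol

ΔH° = 20.9 kJ/mol

With combustion enthalpies, reactants minus products:
= [2·(-3910.1) + 1·(-1410.9)] − [4·(-393.5) + 4·(-285.8) + 2·(-3267.4)]
= 20.9 kJ/mol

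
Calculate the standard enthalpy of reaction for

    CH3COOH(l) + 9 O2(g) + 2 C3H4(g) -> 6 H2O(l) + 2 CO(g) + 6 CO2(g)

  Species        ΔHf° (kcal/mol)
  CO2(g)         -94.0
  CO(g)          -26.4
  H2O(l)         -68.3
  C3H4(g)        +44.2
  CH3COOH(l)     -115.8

ΔH°rxn = Σ nΔHf°(products) − Σ nΔHf°(reactants).
Products: 6·(-68.3) + 2·(-26.4) + 6·(-94.0) = -1026.6
Reactants: 1·(-115.8) + 9·(+0.0) + 2·(+44.2) = -27.4
ΔH°rxn = (-1026.6) − (-27.4) = -999.2 kcal/mol

ΔH°rxn = -999.2 kcal/mol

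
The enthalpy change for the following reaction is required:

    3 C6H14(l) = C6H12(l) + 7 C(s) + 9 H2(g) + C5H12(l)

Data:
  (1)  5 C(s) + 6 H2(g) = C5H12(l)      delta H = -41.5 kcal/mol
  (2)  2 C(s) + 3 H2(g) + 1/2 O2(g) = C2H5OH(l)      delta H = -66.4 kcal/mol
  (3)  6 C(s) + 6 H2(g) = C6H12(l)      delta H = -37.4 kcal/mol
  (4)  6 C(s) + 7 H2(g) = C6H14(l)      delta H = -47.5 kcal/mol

(1) as written (C5H12(l) already on the product side): -41.5 kcal/mol
(2): not needed (O2(g) appears nowhere else).
(3) as written (C6H12(l) already on the product side): -37.4 kcal/mol
(4) reversed and × 3 (C6H14(l) must end up as a reactant; ×3 to match 3 C6H14(l) in the target): (-3)·(-47.5) = +142.5 kcal/mol
Summing the manipulated equations, delta H = (-41.5) + (-37.4) + (+142.5) = 63.6 kcal/mol

delta H = 63.6 kcal/mol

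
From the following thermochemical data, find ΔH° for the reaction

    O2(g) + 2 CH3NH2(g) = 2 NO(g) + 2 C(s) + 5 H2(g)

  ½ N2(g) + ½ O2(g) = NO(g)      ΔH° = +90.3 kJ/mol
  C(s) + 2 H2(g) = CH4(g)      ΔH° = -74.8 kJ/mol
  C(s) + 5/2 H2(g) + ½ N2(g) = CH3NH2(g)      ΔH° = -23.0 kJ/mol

ΔH° = 226.6 kJ/mol

equation 1 × 2: (2)·(+90.3) = +180.6 kJ/mol
equation 2: not needed.
equation 3 reversed and × 2: (-2)·(-23.0) = +46.0 kJ/mol
Since enthalpy is a state function, ΔH° = (2)·(+90.3) + (-2)·(-23.0) = 226.6 kJ/mol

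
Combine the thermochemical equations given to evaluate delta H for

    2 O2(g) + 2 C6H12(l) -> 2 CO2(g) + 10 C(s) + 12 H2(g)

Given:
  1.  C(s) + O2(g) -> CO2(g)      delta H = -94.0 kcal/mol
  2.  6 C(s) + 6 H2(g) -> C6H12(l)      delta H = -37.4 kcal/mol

delta H = -113.2 kcal/mol

eq. 1 × 2 (scale by 2 for the 2 CO2(g)): (2)·(-94.0) = -188.0 kcal/mol
eq. 2 reversed and × 2 (C6H12(l) must end up as a reactant; ×2 to match 2 C6H12(l) in the target): (-2)·(-37.4) = +74.8 kcal/mol
Combining the equations, delta H = (2)·(-94.0) + (-2)·(-37.4) = -113.2 kcal/mol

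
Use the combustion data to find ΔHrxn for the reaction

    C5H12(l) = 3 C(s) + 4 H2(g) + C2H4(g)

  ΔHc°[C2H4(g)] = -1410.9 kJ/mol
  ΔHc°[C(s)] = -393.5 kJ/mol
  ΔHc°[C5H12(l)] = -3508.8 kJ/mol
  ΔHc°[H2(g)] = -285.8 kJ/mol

Using ΔH = Σ nΔHc°(reactants) − Σ nΔHc°(products):
= [1·(-3508.8)] − [3·(-393.5) + 4·(-285.8) + 1·(-1410.9)]
= 225.8 kJ/mol

ΔHrxn = 225.8 kJ/mol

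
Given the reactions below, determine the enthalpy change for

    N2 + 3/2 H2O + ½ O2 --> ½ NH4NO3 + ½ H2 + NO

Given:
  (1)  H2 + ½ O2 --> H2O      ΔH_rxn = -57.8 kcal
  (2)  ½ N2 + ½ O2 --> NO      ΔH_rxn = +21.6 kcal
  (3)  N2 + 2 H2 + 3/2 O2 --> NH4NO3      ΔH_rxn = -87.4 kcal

(1) reversed and × 3/2: (-3/2)·(-57.8) = +86.7 kcal
(2) as written: +21.6 kcal
(3) × 1/2: (1/2)·(-87.4) = -43.7 kcal
Summing the manipulated equations, ΔH_rxn = (+86.7) + (+21.6) + (-43.7) = 64.6 kcal

ΔH_rxn = 64.6 kcal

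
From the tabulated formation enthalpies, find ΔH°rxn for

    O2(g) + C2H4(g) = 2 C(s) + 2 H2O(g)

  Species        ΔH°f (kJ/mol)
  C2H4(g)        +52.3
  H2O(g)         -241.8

ΔH°rxn = -535.9 kJ/mol

Products: 2·(+0.0) + 2·(-241.8) = -483.6
Reactants: 1·(+0.0) + 1·(+52.3) = +52.3
ΔH°rxn = (-483.6) − (+52.3) = -535.9 kJ/mol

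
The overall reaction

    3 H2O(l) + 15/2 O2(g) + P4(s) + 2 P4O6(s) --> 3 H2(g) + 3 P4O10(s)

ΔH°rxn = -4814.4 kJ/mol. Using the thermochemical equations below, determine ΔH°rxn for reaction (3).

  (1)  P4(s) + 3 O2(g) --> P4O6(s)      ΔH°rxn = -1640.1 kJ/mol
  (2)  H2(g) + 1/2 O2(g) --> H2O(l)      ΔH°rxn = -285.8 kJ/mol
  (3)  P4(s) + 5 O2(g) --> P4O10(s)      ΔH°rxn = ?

(1) reversed and × 2 (reverse to put P4O6(s) on the reactant side; scale by 2 for the 2 P4O6(s)): (-2)·(-1640.1) = +3280.2 kJ/mol
(2) reversed and × 3 (H2O(l) must end up as a reactant; scale by 3 for the 3 H2O(l)): (-3)·(-285.8) = +857.4 kJ/mol
(3) × 3 (×3 to match 3 P4O10(s) in the target): contributes 3·x
-4814.4 = (+3280.2) + (+857.4) + 3·x
x = (-4814.4 − (+4137.6)) / (3) = -2984.0 kJ/mol

ΔH°rxn = -2984.0 kJ/mol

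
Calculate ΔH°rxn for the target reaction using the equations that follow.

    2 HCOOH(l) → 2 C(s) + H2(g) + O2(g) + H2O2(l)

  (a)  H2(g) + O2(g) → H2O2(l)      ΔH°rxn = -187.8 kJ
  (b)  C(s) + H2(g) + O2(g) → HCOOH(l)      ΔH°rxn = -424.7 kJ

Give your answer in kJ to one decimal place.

ΔH°rxn = 661.6 kJ

(a) as written (H2O2(l) already on the product side): -187.8 kJ
(b) reversed and × 2 (HCOOH(l) must end up as a reactant; scale by 2 for the 2 HCOOH(l)): (-2)·(-424.7) = +849.4 kJ
ΔH°rxn = (-187.8) + (+849.4) = 661.6 kJ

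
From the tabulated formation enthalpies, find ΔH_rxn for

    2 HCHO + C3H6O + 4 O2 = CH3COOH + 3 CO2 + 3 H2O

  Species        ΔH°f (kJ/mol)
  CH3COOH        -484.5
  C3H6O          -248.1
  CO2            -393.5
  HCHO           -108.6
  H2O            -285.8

ΔH_rxn = -2057.1 kJ/mol

Products: 1·(-484.5) + 3·(-393.5) + 3·(-285.8) = -2522.4
Reactants: 2·(-108.6) + 1·(-248.1) + 4·(+0.0) = -465.3
ΔH_rxn = (-2522.4) − (-465.3) = -2057.1 kJ/mol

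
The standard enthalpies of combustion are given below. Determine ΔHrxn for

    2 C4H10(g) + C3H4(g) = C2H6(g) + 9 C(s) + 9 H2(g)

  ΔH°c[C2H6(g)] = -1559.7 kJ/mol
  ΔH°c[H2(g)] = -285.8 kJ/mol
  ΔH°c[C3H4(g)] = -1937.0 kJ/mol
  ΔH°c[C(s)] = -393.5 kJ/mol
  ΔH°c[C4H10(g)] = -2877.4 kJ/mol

ΔHrxn = -18.4 kJ/mol

Using ΔH = Σ nΔHc°(reactants) − Σ nΔHc°(products):
= [2·(-2877.4) + 1·(-1937.0)] − [1·(-1559.7) + 9·(-393.5) + 9·(-285.8)]
= -18.4 kJ/mol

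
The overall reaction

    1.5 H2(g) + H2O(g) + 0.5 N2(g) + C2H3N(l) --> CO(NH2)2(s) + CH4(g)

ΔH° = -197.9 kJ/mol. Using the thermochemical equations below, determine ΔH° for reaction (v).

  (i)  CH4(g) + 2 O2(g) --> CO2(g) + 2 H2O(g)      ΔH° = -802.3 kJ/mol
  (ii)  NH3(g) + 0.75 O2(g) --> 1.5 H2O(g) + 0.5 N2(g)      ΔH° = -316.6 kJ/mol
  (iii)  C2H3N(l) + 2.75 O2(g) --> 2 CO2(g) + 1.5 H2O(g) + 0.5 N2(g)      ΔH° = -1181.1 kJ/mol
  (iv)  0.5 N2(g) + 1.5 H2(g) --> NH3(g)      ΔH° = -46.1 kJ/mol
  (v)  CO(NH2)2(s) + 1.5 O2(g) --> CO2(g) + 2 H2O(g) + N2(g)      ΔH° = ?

ΔH° = -543.6 kJ/mol

(i) reversed (CH4(g) must end up as a product): +802.3 kJ/mol
(ii) as written: -316.6 kJ/mol
(iii) as written (C2H3N(l) already on the reactant side): -1181.1 kJ/mol
(iv) as written (H2(g) already on the reactant side): -46.1 kJ/mol
(v) reversed (CO(NH2)2(s) must end up as a product): contributes −x
-197.9 = (+802.3) + (-316.6) + (-1181.1) + (-46.1) − x
x = (-197.9 − (-741.5)) / (-1) = -543.6 kJ/mol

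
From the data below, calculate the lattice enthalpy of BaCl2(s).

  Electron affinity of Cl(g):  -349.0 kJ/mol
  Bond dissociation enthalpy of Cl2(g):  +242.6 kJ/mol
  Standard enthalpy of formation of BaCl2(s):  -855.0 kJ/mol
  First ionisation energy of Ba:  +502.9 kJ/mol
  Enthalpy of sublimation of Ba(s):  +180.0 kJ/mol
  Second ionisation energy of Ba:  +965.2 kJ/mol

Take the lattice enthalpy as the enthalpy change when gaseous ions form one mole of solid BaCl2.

U = -2047.7 kJ/mol

ΔHf° = 1·ΔHsub + 1·(ΣIE) + 1·D(Cl2) + 2·EA + U
-855.0 = 1·(+180.0) + 1·(+1468.1) + 1·(+242.6) + 2·(-349.0) + U
U = -855.0 − (+1192.7) = -2047.7 kJ/mol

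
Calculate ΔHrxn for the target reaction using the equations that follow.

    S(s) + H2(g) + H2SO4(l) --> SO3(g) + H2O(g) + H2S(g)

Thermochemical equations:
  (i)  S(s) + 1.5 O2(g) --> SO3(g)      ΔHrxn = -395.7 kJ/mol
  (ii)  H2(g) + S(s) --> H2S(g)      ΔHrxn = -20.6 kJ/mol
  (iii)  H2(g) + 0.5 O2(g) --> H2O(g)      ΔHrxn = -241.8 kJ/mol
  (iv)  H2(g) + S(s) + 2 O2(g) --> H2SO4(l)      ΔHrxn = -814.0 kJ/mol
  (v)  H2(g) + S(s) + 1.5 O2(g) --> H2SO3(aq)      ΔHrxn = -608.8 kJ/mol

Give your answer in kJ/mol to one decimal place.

ΔHrxn = 155.9 kJ/mol

(i) as written: -395.7 kJ/mol
(ii) as written: -20.6 kJ/mol
(iii) as written: -241.8 kJ/mol
(iv) reversed: +814.0 kJ/mol
(v): not needed.
Since enthalpy is a state function, ΔHrxn = (-395.7) + (-20.6) + (-241.8) + (+814.0) = 155.9 kJ/mol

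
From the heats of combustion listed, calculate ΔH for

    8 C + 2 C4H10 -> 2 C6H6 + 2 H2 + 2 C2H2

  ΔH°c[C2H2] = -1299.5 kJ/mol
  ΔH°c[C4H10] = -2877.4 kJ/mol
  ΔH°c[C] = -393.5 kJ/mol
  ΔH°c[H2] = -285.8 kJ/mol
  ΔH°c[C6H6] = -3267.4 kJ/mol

With combustion enthalpies, reactants minus products:
= [8·(-393.5) + 2·(-2877.4)] − [2·(-3267.4) + 2·(-285.8) + 2·(-1299.5)]
= 802.6 kJ/mol

ΔH = 802.6 kJ/mol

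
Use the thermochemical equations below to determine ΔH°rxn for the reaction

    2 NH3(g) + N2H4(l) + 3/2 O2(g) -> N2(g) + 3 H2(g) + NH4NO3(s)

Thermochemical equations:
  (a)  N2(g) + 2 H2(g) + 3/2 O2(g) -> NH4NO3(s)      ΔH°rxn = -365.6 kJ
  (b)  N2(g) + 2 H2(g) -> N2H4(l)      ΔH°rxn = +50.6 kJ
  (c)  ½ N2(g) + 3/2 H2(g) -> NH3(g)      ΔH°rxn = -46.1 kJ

ΔH°rxn = -324.0 kJ

(a) as written: -365.6 kJ
(b) reversed: -50.6 kJ
(c) reversed and × 2: (-2)·(-46.1) = +92.2 kJ
Summing the manipulated equations, ΔH°rxn = (-365.6) + (-50.6) + (+92.2) = -324.0 kJ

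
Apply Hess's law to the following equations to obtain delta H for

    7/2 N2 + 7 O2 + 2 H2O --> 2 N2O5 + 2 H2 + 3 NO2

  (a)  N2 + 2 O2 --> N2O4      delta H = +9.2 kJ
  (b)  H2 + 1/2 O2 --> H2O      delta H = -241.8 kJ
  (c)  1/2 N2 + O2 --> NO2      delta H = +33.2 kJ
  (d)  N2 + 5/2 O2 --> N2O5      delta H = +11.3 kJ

delta H = 605.8 kJ

(a): not needed.
(b) reversed and × 2: (-2)·(-241.8) = +483.6 kJ
(c) × 3: (3)·(+33.2) = +99.6 kJ
(d) × 2: (2)·(+11.3) = +22.6 kJ
By Hess's law, delta H = (+483.6) + (+99.6) + (+22.6) = 605.8 kJ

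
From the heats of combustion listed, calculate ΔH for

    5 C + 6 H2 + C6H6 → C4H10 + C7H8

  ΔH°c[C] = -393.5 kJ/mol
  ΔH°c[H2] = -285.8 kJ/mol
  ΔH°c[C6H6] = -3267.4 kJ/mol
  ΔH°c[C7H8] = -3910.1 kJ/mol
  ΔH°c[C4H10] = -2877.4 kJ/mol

ΔH = -162.2 kJ/mol

Using ΔH = Σ nΔHc°(reactants) − Σ nΔHc°(products):
= [5·(-393.5) + 6·(-285.8) + 1·(-3267.4)] − [1·(-2877.4) + 1·(-3910.1)]
= -162.2 kJ/mol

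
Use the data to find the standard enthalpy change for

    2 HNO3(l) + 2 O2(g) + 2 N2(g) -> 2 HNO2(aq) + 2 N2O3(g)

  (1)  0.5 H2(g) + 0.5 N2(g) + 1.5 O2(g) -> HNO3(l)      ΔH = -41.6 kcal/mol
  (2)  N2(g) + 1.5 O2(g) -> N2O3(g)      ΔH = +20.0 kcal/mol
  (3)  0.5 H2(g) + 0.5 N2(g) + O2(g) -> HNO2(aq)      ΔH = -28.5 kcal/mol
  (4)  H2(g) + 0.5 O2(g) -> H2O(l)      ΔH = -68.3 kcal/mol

ΔH = 66.2 kcal/mol

(1) reversed and × 2: (-2)·(-41.6) = +83.2 kcal/mol
(2) × 2: (2)·(+20.0) = +40.0 kcal/mol
(3) × 2: (2)·(-28.5) = -57.0 kcal/mol
(4): not needed.
By Hess's law, ΔH = (+83.2) + (+40.0) + (-57.0) = 66.2 kcal/mol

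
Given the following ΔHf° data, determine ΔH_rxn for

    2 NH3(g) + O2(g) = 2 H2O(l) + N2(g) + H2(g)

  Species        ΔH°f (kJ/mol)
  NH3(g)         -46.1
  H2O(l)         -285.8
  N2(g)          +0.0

Products: 2·(-285.8) + 1·(+0.0) + 1·(+0.0) = -571.6
Reactants: 2·(-46.1) + 1·(+0.0) = -92.2
ΔH_rxn = (-571.6) − (-92.2) = -479.4 kJ/mol

ΔH_rxn = -479.4 kJ/mol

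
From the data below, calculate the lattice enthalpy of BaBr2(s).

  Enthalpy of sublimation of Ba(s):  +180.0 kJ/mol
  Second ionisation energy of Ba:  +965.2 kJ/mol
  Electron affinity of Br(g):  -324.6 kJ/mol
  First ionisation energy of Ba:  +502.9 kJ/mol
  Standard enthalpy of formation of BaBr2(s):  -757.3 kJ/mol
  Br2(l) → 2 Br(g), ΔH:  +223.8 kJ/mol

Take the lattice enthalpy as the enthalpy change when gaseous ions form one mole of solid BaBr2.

ΔHf° = 1·ΔHsub + 1·(ΣIE) + 1·D(Br2) + 2·EA + U
-757.3 = 1·(+180.0) + 1·(+1468.1) + 1·(+223.8) + 2·(-324.6) + U
U = -757.3 − (+1222.7) = -1980.0 kJ/mol

U = -1980.0 kJ/mol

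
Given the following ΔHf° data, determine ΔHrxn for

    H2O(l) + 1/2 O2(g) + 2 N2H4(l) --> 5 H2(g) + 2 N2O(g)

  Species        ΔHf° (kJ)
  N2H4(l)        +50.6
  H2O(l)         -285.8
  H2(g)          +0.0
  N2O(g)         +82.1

ΔH°rxn = Σ nΔHf°(products) − Σ nΔHf°(reactants).
Products: 5·(+0.0) + 2·(+82.1) = +164.2
Reactants: 1·(-285.8) + 1/2·(+0.0) + 2·(+50.6) = -184.6
ΔHrxn = (+164.2) − (-184.6) = 348.8 kJ

ΔHrxn = 348.8 kJ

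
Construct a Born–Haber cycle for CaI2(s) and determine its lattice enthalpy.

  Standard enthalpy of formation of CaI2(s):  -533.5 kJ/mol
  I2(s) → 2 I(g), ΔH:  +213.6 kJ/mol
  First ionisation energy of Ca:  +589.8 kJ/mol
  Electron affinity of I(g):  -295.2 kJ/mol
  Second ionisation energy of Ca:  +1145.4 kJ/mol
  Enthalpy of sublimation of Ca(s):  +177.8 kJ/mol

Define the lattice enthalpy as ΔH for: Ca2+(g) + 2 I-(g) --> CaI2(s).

U = -2069.7 kJ/mol

ΔHf° = 1·ΔHsub + 1·(ΣIE) + 1·D(I2) + 2·EA + U
-533.5 = 1·(+177.8) + 1·(+1735.2) + 1·(+213.6) + 2·(-295.2) + U
U = -533.5 − (+1536.2) = -2069.7 kJ/mol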